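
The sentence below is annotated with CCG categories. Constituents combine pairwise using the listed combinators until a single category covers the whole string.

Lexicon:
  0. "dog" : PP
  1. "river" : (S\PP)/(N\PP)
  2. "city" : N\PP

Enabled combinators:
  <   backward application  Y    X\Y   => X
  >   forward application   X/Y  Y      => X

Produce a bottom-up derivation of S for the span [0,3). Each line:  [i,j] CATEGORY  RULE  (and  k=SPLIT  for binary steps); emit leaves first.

[0,1] PP  lex  "dog"
[1,2] (S\PP)/(N\PP)  lex  "river"
[2,3] N\PP  lex  "city"
[1,3] S\PP  >  k=2
[0,3] S  <  k=1

[0,3] S   <
  [0,1] "dog" : PP
  [1,3] S\PP   >
    [1,2] "river" : (S\PP)/(N\PP)
    [2,3] "city" : N\PP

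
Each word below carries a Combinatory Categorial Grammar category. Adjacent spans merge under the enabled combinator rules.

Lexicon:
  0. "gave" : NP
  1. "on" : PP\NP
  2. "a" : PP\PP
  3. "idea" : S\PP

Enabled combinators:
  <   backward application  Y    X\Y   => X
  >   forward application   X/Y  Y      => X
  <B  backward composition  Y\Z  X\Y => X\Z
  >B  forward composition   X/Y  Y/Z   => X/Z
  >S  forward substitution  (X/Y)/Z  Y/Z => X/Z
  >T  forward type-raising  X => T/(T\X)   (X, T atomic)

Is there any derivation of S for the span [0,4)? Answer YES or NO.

YES

[0,4] S   >
  [0,1] S/(S\NP)   >T
    [0,1] "gave" : NP
  [1,4] S\NP   <B
    [1,2] "on" : PP\NP
    [2,4] S\PP   <B
      [2,3] "a" : PP\PP
      [3,4] "idea" : S\PP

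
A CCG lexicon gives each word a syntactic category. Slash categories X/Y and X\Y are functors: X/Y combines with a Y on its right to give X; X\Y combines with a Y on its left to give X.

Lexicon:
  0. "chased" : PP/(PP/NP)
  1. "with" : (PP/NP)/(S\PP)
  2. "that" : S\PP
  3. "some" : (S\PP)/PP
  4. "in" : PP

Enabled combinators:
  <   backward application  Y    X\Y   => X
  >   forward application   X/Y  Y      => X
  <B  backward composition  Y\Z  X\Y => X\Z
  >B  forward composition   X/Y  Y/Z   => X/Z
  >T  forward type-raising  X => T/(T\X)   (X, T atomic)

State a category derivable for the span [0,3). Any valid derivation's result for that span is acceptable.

[0,5] S   <
  [0,3] PP   >
    [0,1] "chased" : PP/(PP/NP)
    [1,3] PP/NP   >
      [1,2] "with" : (PP/NP)/(S\PP)
      [2,3] "that" : S\PP
  [3,5] S\PP   >
    [3,4] "some" : (S\PP)/PP
    [4,5] "in" : PP

PP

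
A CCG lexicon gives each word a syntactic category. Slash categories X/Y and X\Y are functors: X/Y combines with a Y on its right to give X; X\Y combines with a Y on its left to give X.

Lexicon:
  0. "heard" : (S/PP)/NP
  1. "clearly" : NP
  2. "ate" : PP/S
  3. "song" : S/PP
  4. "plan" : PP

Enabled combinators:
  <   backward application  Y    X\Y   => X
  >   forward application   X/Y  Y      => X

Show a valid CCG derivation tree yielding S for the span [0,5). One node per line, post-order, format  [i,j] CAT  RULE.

[0,1] (S/PP)/NP  lex  "heard"
[1,2] NP  lex  "clearly"
[0,2] S/PP  >  k=1
[2,3] PP/S  lex  "ate"
[3,4] S/PP  lex  "song"
[4,5] PP  lex  "plan"
[3,5] S  >  k=4
[2,5] PP  >  k=3
[0,5] S  >  k=2

[0,5] S   >
  [0,2] S/PP   >
    [0,1] "heard" : (S/PP)/NP
    [1,2] "clearly" : NP
  [2,5] PP   >
    [2,3] "ate" : PP/S
    [3,5] S   >
      [3,4] "song" : S/PP
      [4,5] "plan" : PP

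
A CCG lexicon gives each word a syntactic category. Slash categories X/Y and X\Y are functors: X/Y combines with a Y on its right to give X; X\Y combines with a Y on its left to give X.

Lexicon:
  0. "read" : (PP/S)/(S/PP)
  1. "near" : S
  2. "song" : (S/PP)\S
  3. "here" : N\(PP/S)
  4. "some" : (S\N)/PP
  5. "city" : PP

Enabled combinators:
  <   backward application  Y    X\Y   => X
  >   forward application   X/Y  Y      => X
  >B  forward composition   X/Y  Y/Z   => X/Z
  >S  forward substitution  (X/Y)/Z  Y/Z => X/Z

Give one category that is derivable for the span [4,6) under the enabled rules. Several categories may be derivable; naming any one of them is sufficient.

[0,6] S   <
  [0,4] N   <
    [0,3] PP/S   >
      [0,1] "read" : (PP/S)/(S/PP)
      [1,3] S/PP   <
        [1,2] "near" : S
        [2,3] "song" : (S/PP)\S
    [3,4] "here" : N\(PP/S)
  [4,6] S\N   >
    [4,5] "some" : (S\N)/PP
    [5,6] "city" : PP

S\N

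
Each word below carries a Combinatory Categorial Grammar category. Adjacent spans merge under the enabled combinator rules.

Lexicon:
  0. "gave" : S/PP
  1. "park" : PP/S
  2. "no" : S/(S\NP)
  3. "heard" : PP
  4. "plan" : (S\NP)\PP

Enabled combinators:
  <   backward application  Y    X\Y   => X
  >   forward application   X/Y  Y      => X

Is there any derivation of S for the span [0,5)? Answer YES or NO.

YES

[0,5] S   >
  [0,1] "gave" : S/PP
  [1,5] PP   >
    [1,2] "park" : PP/S
    [2,5] S   >
      [2,3] "no" : S/(S\NP)
      [3,5] S\NP   <
        [3,4] "heard" : PP
        [4,5] "plan" : (S\NP)\PP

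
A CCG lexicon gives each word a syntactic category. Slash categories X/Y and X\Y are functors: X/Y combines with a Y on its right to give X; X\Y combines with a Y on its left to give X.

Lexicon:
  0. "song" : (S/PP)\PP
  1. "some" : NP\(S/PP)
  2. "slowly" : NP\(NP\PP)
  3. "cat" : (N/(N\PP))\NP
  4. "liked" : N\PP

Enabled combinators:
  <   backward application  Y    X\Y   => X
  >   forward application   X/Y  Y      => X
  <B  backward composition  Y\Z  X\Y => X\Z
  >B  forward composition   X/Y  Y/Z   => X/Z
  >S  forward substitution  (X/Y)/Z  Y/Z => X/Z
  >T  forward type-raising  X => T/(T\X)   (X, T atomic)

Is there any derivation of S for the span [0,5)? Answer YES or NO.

NO

(S/PP)\PP NP\(S/PP) NP\(NP\PP) (N/(N\PP))\NP N\PP
CKY chart[0,5] = {N, N/(N\N), NP/(NP\N), PP/(PP\N), S/(S\N)}; S ∉ chart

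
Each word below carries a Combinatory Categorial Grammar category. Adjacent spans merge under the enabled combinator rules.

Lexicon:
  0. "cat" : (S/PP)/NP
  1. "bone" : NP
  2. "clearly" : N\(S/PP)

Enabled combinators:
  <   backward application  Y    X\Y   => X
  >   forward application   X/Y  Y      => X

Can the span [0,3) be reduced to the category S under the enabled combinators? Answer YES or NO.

(S/PP)/NP NP N\(S/PP)
CKY chart[0,3] = {N}; S ∉ chart

NO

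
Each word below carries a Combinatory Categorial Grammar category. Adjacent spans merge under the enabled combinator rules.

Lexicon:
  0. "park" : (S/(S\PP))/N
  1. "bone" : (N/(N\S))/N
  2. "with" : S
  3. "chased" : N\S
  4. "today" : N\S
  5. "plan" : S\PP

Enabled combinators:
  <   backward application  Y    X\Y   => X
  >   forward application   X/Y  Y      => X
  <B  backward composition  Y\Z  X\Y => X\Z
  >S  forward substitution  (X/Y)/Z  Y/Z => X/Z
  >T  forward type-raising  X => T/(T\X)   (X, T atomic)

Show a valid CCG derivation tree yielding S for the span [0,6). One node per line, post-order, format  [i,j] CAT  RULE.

[0,6] S   >
  [0,5] S/(S\PP)   >
    [0,1] "park" : (S/(S\PP))/N
    [1,5] N   >
      [1,4] N/(N\S)   >
        [1,2] "bone" : (N/(N\S))/N
        [2,4] N   <
          [2,3] "with" : S
          [3,4] "chased" : N\S
      [4,5] "today" : N\S
  [5,6] "plan" : S\PP

[0,1] (S/(S\PP))/N  lex  "park"
[1,2] (N/(N\S))/N  lex  "bone"
[2,3] S  lex  "with"
[3,4] N\S  lex  "chased"
[2,4] N  <  k=3
[1,4] N/(N\S)  >  k=2
[4,5] N\S  lex  "today"
[1,5] N  >  k=4
[0,5] S/(S\PP)  >  k=1
[5,6] S\PP  lex  "plan"
[0,6] S  >  k=5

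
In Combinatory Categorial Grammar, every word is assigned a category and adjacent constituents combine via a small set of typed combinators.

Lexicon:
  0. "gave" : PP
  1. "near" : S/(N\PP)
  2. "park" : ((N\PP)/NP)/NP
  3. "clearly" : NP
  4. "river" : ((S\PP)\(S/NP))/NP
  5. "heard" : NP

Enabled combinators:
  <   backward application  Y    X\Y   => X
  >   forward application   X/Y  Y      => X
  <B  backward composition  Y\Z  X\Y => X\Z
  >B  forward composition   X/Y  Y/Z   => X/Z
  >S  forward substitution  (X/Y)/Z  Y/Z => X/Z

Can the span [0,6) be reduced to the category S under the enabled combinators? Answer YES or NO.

YES

[0,6] S   <
  [0,1] "gave" : PP
  [1,6] S\PP   <
    [1,4] S/NP   >B
      [1,2] "near" : S/(N\PP)
      [2,4] (N\PP)/NP   >
        [2,3] "park" : ((N\PP)/NP)/NP
        [3,4] "clearly" : NP
    [4,6] (S\PP)\(S/NP)   >
      [4,5] "river" : ((S\PP)\(S/NP))/NP
      [5,6] "heard" : NP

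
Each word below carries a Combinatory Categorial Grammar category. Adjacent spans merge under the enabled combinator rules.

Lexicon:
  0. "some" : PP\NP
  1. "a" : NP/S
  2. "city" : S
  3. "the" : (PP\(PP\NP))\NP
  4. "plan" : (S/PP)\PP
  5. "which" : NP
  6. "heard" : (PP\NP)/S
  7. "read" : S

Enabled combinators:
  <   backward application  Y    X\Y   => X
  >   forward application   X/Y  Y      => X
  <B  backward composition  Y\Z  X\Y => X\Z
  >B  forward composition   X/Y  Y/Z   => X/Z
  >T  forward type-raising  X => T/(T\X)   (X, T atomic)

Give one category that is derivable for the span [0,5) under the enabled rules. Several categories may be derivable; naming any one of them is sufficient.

S/PP

[0,8] S   >
  [0,5] S/PP   <
    [0,4] PP   <
      [0,1] "some" : PP\NP
      [1,4] PP\(PP\NP)   <
        [1,3] NP   >
          [1,2] "a" : NP/S
          [2,3] "city" : S
        [3,4] "the" : (PP\(PP\NP))\NP
    [4,5] "plan" : (S/PP)\PP
  [5,8] PP   >
    [5,6] PP/(PP\NP)   >T
      [5,6] "which" : NP
    [6,8] PP\NP   >
      [6,7] "heard" : (PP\NP)/S
      [7,8] "read" : S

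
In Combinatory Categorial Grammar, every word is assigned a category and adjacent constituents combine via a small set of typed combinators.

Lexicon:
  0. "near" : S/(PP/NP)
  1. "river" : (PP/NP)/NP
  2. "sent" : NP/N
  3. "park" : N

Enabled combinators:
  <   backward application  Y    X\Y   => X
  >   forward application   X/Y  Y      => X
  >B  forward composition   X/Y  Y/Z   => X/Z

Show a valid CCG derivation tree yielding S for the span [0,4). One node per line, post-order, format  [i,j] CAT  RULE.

[0,1] S/(PP/NP)  lex  "near"
[1,2] (PP/NP)/NP  lex  "river"
[2,3] NP/N  lex  "sent"
[3,4] N  lex  "park"
[2,4] NP  >  k=3
[1,4] PP/NP  >  k=2
[0,4] S  >  k=1

[0,4] S   >
  [0,1] "near" : S/(PP/NP)
  [1,4] PP/NP   >
    [1,2] "river" : (PP/NP)/NP
    [2,4] NP   >
      [2,3] "sent" : NP/N
      [3,4] "park" : N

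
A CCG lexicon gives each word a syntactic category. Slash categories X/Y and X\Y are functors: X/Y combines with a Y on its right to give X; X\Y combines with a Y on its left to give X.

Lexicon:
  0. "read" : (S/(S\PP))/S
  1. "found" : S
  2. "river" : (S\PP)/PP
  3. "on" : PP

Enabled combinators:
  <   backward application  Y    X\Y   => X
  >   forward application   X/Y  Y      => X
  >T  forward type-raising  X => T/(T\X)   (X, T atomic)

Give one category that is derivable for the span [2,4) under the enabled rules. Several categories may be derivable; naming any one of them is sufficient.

S\PP

[0,4] S   >
  [0,2] S/(S\PP)   >
    [0,1] "read" : (S/(S\PP))/S
    [1,2] "found" : S
  [2,4] S\PP   >
    [2,3] "river" : (S\PP)/PP
    [3,4] "on" : PP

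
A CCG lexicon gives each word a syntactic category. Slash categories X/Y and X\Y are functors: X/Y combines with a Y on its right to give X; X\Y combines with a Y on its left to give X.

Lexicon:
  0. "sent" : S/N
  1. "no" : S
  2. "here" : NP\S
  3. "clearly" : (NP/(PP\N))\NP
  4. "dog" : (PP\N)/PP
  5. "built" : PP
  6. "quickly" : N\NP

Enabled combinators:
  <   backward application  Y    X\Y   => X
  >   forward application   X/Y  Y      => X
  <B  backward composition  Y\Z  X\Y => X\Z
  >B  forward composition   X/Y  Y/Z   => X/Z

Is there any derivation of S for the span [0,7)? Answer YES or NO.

[0,7] S   >
  [0,1] "sent" : S/N
  [1,7] N   <
    [1,6] NP   >
      [1,4] NP/(PP\N)   <
        [1,3] NP   <
          [1,2] "no" : S
          [2,3] "here" : NP\S
        [3,4] "clearly" : (NP/(PP\N))\NP
      [4,6] PP\N   >
        [4,5] "dog" : (PP\N)/PP
        [5,6] "built" : PP
    [6,7] "quickly" : N\NP

YES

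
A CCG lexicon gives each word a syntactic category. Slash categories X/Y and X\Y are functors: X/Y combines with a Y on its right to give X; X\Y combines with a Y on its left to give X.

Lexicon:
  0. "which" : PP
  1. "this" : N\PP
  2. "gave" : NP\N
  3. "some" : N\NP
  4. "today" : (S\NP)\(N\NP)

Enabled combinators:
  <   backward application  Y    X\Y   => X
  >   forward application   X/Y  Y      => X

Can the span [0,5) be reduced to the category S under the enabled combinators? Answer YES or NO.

YES

[0,5] S   <
  [0,3] NP   <
    [0,2] N   <
      [0,1] "which" : PP
      [1,2] "this" : N\PP
    [2,3] "gave" : NP\N
  [3,5] S\NP   <
    [3,4] "some" : N\NP
    [4,5] "today" : (S\NP)\(N\NP)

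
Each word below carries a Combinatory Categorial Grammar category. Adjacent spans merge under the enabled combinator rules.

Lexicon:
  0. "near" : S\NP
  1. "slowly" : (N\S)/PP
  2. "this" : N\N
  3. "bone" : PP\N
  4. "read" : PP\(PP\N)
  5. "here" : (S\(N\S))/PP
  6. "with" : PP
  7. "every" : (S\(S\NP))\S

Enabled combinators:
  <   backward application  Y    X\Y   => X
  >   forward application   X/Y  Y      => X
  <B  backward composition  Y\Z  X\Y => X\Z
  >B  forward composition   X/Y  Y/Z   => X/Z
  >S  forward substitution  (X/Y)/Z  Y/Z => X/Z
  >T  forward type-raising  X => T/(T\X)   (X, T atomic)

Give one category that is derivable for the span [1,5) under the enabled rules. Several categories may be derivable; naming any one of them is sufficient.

N\S

[0,8] S   <
  [0,1] "near" : S\NP
  [1,8] S\(S\NP)   <
    [1,7] S   <
      [1,5] N\S   >
        [1,2] "slowly" : (N\S)/PP
        [2,5] PP   <
          [2,4] PP\N   <B
            [2,3] "this" : N\N
            [3,4] "bone" : PP\N
          [4,5] "read" : PP\(PP\N)
      [5,7] S\(N\S)   >
        [5,6] "here" : (S\(N\S))/PP
        [6,7] "with" : PP
    [7,8] "every" : (S\(S\NP))\S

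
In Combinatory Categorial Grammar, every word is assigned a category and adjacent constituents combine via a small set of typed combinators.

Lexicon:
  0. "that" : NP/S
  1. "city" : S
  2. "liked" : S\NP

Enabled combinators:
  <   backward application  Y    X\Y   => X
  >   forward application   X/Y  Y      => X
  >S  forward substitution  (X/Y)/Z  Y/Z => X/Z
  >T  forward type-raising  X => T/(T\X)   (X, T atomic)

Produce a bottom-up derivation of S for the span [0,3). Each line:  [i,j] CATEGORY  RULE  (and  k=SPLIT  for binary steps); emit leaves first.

[0,1] NP/S  lex  "that"
[1,2] S  lex  "city"
[0,2] NP  >  k=1
[2,3] S\NP  lex  "liked"
[0,3] S  <  k=2

[0,3] S   <
  [0,2] NP   >
    [0,1] "that" : NP/S
    [1,2] "city" : S
  [2,3] "liked" : S\NP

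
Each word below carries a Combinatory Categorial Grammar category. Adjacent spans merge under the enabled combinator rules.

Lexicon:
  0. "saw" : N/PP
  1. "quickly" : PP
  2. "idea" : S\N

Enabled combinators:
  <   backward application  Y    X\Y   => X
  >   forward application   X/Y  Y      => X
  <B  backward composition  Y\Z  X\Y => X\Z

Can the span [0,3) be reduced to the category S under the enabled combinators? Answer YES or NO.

YES

[0,3] S   <
  [0,2] N   >
    [0,1] "saw" : N/PP
    [1,2] "quickly" : PP
  [2,3] "idea" : S\N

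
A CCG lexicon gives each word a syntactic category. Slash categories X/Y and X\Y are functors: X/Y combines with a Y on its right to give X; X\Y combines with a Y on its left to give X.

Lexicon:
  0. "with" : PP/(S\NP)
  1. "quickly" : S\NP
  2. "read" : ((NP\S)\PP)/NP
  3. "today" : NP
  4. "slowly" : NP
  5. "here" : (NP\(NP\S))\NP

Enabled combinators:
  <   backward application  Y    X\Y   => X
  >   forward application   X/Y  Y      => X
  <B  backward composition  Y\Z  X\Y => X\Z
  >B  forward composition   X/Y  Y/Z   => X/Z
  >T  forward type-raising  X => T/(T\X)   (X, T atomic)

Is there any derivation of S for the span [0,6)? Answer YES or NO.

PP/(S\NP) S\NP ((NP\S)\PP)/NP NP NP (NP\(NP\S))\NP
CKY chart[0,6] = {N/(N\NP), NP, NP/(NP\NP), PP/(PP\NP), S/(S\NP)}; S ∉ chart

NO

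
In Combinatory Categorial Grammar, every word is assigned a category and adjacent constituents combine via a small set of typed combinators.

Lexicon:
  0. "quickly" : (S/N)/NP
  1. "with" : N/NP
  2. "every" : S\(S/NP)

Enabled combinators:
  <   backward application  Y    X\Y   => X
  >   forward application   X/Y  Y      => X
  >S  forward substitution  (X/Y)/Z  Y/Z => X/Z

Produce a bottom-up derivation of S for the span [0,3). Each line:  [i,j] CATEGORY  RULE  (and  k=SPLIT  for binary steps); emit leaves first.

[0,3] S   <
  [0,2] S/NP   >S
    [0,1] "quickly" : (S/N)/NP
    [1,2] "with" : N/NP
  [2,3] "every" : S\(S/NP)

[0,1] (S/N)/NP  lex  "quickly"
[1,2] N/NP  lex  "with"
[0,2] S/NP  >S  k=1
[2,3] S\(S/NP)  lex  "every"
[0,3] S  <  k=2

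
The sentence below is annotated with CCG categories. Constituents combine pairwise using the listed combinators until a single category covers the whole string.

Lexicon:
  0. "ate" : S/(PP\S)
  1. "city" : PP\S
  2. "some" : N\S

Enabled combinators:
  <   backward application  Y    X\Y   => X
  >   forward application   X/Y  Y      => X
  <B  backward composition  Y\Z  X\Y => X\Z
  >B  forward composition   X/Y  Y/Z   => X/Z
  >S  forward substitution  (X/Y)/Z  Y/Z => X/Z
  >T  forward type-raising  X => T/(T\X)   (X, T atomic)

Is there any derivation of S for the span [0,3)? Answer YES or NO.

NO

S/(PP\S) PP\S N\S
CKY chart[0,3] = {N, N/(N\N), NP/(NP\N), PP/(PP\N), S/(S\N)}; S ∉ chart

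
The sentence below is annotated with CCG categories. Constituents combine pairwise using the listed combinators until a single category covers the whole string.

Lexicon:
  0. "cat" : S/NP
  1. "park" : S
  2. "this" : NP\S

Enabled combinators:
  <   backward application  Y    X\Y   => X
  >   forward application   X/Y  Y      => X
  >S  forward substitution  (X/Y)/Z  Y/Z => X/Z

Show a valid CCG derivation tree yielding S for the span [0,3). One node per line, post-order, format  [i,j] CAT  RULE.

[0,3] S   >
  [0,1] "cat" : S/NP
  [1,3] NP   <
    [1,2] "park" : S
    [2,3] "this" : NP\S

[0,1] S/NP  lex  "cat"
[1,2] S  lex  "park"
[2,3] NP\S  lex  "this"
[1,3] NP  <  k=2
[0,3] S  >  k=1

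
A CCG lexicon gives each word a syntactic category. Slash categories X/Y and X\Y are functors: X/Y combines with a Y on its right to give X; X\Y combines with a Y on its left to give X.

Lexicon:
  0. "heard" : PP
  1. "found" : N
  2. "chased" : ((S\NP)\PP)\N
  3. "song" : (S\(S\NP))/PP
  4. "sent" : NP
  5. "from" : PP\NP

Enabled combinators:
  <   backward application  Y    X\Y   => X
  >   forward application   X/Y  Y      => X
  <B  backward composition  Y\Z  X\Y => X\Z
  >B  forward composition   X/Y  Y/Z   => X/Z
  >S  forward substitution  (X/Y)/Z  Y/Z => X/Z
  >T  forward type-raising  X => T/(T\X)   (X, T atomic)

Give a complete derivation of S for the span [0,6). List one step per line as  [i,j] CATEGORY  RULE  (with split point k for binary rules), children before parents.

[0,6] S   <
  [0,3] S\NP   <
    [0,1] "heard" : PP
    [1,3] (S\NP)\PP   <
      [1,2] "found" : N
      [2,3] "chased" : ((S\NP)\PP)\N
  [3,6] S\(S\NP)   >
    [3,4] "song" : (S\(S\NP))/PP
    [4,6] PP   >
      [4,5] PP/(PP\NP)   >T
        [4,5] "sent" : NP
      [5,6] "from" : PP\NP

[0,1] PP  lex  "heard"
[1,2] N  lex  "found"
[2,3] ((S\NP)\PP)\N  lex  "chased"
[1,3] (S\NP)\PP  <  k=2
[0,3] S\NP  <  k=1
[3,4] (S\(S\NP))/PP  lex  "song"
[4,5] NP  lex  "sent"
[4,5] PP/(PP\NP)  >T
[5,6] PP\NP  lex  "from"
[4,6] PP  >  k=5
[3,6] S\(S\NP)  >  k=4
[0,6] S  <  k=3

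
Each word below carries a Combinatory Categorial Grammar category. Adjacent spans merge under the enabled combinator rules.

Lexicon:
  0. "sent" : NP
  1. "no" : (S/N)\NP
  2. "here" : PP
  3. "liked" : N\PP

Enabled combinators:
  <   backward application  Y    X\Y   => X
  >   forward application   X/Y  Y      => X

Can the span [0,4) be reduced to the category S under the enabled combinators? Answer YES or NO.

[0,4] S   >
  [0,2] S/N   <
    [0,1] "sent" : NP
    [1,2] "no" : (S/N)\NP
  [2,4] N   <
    [2,3] "here" : PP
    [3,4] "liked" : N\PP

YES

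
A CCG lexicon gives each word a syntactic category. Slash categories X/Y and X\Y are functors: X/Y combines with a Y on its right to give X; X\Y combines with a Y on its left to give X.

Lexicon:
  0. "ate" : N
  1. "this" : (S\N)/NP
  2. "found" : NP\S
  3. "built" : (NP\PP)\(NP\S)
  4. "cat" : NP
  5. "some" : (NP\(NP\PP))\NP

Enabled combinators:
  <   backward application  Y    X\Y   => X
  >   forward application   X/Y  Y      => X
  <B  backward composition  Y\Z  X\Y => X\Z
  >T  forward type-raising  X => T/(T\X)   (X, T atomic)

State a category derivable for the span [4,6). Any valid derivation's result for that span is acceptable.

[0,6] S   <
  [0,1] "ate" : N
  [1,6] S\N   >
    [1,2] "this" : (S\N)/NP
    [2,6] NP   <
      [2,4] NP\PP   <
        [2,3] "found" : NP\S
        [3,4] "built" : (NP\PP)\(NP\S)
      [4,6] NP\(NP\PP)   <
        [4,5] "cat" : NP
        [5,6] "some" : (NP\(NP\PP))\NP

NP\(NP\PP)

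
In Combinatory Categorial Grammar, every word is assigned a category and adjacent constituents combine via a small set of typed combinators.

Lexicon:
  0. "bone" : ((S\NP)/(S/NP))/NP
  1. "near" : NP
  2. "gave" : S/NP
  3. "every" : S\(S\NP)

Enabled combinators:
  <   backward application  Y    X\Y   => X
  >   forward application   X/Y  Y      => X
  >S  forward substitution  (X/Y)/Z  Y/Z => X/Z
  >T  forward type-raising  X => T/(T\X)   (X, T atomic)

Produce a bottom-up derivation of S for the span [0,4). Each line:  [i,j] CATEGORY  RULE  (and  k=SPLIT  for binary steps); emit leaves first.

[0,1] ((S\NP)/(S/NP))/NP  lex  "bone"
[1,2] NP  lex  "near"
[0,2] (S\NP)/(S/NP)  >  k=1
[2,3] S/NP  lex  "gave"
[0,3] S\NP  >  k=2
[3,4] S\(S\NP)  lex  "every"
[0,4] S  <  k=3

[0,4] S   <
  [0,3] S\NP   >
    [0,2] (S\NP)/(S/NP)   >
      [0,1] "bone" : ((S\NP)/(S/NP))/NP
      [1,2] "near" : NP
    [2,3] "gave" : S/NP
  [3,4] "every" : S\(S\NP)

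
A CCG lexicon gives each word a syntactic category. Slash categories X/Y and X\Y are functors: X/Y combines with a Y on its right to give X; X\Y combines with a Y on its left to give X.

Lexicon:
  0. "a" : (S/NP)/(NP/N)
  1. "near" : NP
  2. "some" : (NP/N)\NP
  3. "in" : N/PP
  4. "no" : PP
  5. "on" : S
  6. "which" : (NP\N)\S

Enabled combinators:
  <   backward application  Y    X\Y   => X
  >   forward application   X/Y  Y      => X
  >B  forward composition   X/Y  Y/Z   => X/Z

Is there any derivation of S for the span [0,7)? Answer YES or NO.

YES

[0,7] S   >
  [0,3] S/NP   >
    [0,1] "a" : (S/NP)/(NP/N)
    [1,3] NP/N   <
      [1,2] "near" : NP
      [2,3] "some" : (NP/N)\NP
  [3,7] NP   <
    [3,5] N   >
      [3,4] "in" : N/PP
      [4,5] "no" : PP
    [5,7] NP\N   <
      [5,6] "on" : S
      [6,7] "which" : (NP\N)\S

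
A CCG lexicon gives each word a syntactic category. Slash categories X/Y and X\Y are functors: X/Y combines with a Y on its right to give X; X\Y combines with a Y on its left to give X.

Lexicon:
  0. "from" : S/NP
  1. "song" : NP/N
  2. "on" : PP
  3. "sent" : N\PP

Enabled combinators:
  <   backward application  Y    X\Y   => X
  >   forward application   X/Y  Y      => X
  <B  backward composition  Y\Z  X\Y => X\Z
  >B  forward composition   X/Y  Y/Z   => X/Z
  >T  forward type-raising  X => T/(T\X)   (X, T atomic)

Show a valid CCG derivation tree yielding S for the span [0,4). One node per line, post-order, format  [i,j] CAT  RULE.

[0,1] S/NP  lex  "from"
[1,2] NP/N  lex  "song"
[0,2] S/N  >B  k=1
[2,3] PP  lex  "on"
[3,4] N\PP  lex  "sent"
[2,4] N  <  k=3
[0,4] S  >  k=2

[0,4] S   >
  [0,2] S/N   >B
    [0,1] "from" : S/NP
    [1,2] "song" : NP/N
  [2,4] N   <
    [2,3] "on" : PP
    [3,4] "sent" : N\PP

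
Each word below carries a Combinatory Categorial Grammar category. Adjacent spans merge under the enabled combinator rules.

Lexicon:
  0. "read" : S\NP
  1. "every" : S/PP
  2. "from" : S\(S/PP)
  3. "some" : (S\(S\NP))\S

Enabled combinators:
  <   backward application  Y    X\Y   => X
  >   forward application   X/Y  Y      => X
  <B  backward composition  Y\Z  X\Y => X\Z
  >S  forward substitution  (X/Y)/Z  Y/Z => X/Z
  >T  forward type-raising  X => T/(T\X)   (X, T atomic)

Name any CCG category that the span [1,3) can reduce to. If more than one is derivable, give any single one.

S

[0,4] S   <
  [0,1] "read" : S\NP
  [1,4] S\(S\NP)   <
    [1,3] S   <
      [1,2] "every" : S/PP
      [2,3] "from" : S\(S/PP)
    [3,4] "some" : (S\(S\NP))\S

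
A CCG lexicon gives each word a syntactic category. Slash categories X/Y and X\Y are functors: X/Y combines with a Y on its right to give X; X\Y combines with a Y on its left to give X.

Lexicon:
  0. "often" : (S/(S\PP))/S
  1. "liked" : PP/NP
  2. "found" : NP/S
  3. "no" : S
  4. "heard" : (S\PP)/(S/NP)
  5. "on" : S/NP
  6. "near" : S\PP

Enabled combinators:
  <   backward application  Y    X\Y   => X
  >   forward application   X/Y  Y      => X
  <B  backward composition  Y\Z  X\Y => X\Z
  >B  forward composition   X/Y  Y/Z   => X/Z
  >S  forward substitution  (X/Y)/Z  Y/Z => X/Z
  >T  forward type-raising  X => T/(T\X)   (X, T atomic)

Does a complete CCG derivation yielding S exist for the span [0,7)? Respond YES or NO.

[0,7] S   >
  [0,6] S/(S\PP)   >
    [0,1] "often" : (S/(S\PP))/S
    [1,6] S   <
      [1,4] PP   >
        [1,3] PP/S   >B
          [1,2] "liked" : PP/NP
          [2,3] "found" : NP/S
        [3,4] "no" : S
      [4,6] S\PP   >
        [4,5] "heard" : (S\PP)/(S/NP)
        [5,6] "on" : S/NP
  [6,7] "near" : S\PP

YES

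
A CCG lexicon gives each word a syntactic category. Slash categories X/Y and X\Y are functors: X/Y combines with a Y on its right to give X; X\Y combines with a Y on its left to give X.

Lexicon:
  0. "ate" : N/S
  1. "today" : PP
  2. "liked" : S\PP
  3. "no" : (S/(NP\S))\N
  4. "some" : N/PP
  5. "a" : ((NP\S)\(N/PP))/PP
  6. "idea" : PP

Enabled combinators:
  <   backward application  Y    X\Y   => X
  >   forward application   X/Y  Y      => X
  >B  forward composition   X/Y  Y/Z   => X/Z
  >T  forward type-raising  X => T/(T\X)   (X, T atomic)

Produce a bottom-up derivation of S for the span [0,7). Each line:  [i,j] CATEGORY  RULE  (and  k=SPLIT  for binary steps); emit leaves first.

[0,7] S   >
  [0,4] S/(NP\S)   <
    [0,3] N   >
      [0,1] "ate" : N/S
      [1,3] S   >
        [1,2] S/(S\PP)   >T
          [1,2] "today" : PP
        [2,3] "liked" : S\PP
    [3,4] "no" : (S/(NP\S))\N
  [4,7] NP\S   <
    [4,5] "some" : N/PP
    [5,7] (NP\S)\(N/PP)   >
      [5,6] "a" : ((NP\S)\(N/PP))/PP
      [6,7] "idea" : PP

[0,1] N/S  lex  "ate"
[1,2] PP  lex  "today"
[1,2] S/(S\PP)  >T
[2,3] S\PP  lex  "liked"
[1,3] S  >  k=2
[0,3] N  >  k=1
[3,4] (S/(NP\S))\N  lex  "no"
[0,4] S/(NP\S)  <  k=3
[4,5] N/PP  lex  "some"
[5,6] ((NP\S)\(N/PP))/PP  lex  "a"
[6,7] PP  lex  "idea"
[5,7] (NP\S)\(N/PP)  >  k=6
[4,7] NP\S  <  k=5
[0,7] S  >  k=4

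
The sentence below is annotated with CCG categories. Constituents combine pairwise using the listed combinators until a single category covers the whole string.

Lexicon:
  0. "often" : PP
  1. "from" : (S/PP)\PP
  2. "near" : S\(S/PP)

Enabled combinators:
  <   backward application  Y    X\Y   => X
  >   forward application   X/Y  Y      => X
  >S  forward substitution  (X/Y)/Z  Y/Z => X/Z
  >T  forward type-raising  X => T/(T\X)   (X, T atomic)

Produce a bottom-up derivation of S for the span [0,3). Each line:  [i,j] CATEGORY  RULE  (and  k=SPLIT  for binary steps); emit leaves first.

[0,1] PP  lex  "often"
[1,2] (S/PP)\PP  lex  "from"
[0,2] S/PP  <  k=1
[2,3] S\(S/PP)  lex  "near"
[0,3] S  <  k=2

[0,3] S   <
  [0,2] S/PP   <
    [0,1] "often" : PP
    [1,2] "from" : (S/PP)\PP
  [2,3] "near" : S\(S/PP)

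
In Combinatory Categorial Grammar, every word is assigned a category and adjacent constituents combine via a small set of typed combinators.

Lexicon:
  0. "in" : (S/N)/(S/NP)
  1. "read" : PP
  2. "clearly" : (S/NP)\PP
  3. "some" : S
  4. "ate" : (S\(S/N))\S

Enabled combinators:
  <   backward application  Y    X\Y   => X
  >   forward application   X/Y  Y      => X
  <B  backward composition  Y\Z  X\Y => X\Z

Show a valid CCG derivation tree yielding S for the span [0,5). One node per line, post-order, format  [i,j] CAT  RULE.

[0,1] (S/N)/(S/NP)  lex  "in"
[1,2] PP  lex  "read"
[2,3] (S/NP)\PP  lex  "clearly"
[1,3] S/NP  <  k=2
[0,3] S/N  >  k=1
[3,4] S  lex  "some"
[4,5] (S\(S/N))\S  lex  "ate"
[3,5] S\(S/N)  <  k=4
[0,5] S  <  k=3

[0,5] S   <
  [0,3] S/N   >
    [0,1] "in" : (S/N)/(S/NP)
    [1,3] S/NP   <
      [1,2] "read" : PP
      [2,3] "clearly" : (S/NP)\PP
  [3,5] S\(S/N)   <
    [3,4] "some" : S
    [4,5] "ate" : (S\(S/N))\S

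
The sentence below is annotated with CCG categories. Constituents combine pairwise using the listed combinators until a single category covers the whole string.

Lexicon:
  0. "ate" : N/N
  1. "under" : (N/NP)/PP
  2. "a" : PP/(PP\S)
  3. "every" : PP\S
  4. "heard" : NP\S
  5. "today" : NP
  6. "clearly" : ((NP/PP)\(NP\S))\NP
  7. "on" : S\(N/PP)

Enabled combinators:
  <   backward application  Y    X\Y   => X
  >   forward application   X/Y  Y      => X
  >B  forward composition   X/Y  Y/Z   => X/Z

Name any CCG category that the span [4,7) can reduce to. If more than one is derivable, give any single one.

NP/PP

[0,8] S   <
  [0,7] N/PP   >B
    [0,4] N/NP   >B
      [0,1] "ate" : N/N
      [1,4] N/NP   >
        [1,2] "under" : (N/NP)/PP
        [2,4] PP   >
          [2,3] "a" : PP/(PP\S)
          [3,4] "every" : PP\S
    [4,7] NP/PP   <
      [4,5] "heard" : NP\S
      [5,7] (NP/PP)\(NP\S)   <
        [5,6] "today" : NP
        [6,7] "clearly" : ((NP/PP)\(NP\S))\NP
  [7,8] "on" : S\(N/PP)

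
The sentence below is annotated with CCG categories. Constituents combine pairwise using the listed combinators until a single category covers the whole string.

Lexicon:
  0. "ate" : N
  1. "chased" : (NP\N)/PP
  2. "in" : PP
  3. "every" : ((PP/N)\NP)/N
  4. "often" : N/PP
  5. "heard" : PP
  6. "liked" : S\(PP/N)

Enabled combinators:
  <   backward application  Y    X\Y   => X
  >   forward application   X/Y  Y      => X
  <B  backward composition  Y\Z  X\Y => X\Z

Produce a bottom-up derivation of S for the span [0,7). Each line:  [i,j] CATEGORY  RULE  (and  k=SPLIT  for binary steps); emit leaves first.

[0,7] S   <
  [0,6] PP/N   <
    [0,3] NP   <
      [0,1] "ate" : N
      [1,3] NP\N   >
        [1,2] "chased" : (NP\N)/PP
        [2,3] "in" : PP
    [3,6] (PP/N)\NP   >
      [3,4] "every" : ((PP/N)\NP)/N
      [4,6] N   >
        [4,5] "often" : N/PP
        [5,6] "heard" : PP
  [6,7] "liked" : S\(PP/N)

[0,1] N  lex  "ate"
[1,2] (NP\N)/PP  lex  "chased"
[2,3] PP  lex  "in"
[1,3] NP\N  >  k=2
[0,3] NP  <  k=1
[3,4] ((PP/N)\NP)/N  lex  "every"
[4,5] N/PP  lex  "often"
[5,6] PP  lex  "heard"
[4,6] N  >  k=5
[3,6] (PP/N)\NP  >  k=4
[0,6] PP/N  <  k=3
[6,7] S\(PP/N)  lex  "liked"
[0,7] S  <  k=6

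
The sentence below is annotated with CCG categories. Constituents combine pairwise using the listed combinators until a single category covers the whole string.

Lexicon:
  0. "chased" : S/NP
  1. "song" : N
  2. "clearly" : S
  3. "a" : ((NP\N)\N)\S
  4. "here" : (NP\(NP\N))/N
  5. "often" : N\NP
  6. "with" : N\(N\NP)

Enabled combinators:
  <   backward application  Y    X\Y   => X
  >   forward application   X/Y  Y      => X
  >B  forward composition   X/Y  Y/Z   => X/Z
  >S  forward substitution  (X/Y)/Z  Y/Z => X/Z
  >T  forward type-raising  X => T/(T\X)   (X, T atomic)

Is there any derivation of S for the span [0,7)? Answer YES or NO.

YES

[0,7] S   >
  [0,1] "chased" : S/NP
  [1,7] NP   <
    [1,4] NP\N   <
      [1,2] "song" : N
      [2,4] (NP\N)\N   <
        [2,3] "clearly" : S
        [3,4] "a" : ((NP\N)\N)\S
    [4,7] NP\(NP\N)   >
      [4,5] "here" : (NP\(NP\N))/N
      [5,7] N   <
        [5,6] "often" : N\NP
        [6,7] "with" : N\(N\NP)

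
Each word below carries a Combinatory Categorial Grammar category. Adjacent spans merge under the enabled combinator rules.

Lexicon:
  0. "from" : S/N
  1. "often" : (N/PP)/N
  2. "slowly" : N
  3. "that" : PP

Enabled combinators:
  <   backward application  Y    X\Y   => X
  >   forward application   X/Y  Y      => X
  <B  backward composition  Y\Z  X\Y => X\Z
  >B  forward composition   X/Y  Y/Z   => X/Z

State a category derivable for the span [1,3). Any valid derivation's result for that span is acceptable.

N/PP

[0,4] S   >
  [0,1] "from" : S/N
  [1,4] N   >
    [1,3] N/PP   >
      [1,2] "often" : (N/PP)/N
      [2,3] "slowly" : N
    [3,4] "that" : PP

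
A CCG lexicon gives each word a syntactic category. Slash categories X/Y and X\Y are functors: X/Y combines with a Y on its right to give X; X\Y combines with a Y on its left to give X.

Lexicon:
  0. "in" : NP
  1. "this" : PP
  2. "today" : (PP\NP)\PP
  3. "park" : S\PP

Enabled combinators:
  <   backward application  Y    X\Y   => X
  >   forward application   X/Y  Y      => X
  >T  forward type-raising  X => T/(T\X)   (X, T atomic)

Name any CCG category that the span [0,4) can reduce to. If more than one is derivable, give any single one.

[0,4] S   <
  [0,3] PP   >
    [0,1] PP/(PP\NP)   >T
      [0,1] "in" : NP
    [1,3] PP\NP   <
      [1,2] "this" : PP
      [2,3] "today" : (PP\NP)\PP
  [3,4] "park" : S\PP

S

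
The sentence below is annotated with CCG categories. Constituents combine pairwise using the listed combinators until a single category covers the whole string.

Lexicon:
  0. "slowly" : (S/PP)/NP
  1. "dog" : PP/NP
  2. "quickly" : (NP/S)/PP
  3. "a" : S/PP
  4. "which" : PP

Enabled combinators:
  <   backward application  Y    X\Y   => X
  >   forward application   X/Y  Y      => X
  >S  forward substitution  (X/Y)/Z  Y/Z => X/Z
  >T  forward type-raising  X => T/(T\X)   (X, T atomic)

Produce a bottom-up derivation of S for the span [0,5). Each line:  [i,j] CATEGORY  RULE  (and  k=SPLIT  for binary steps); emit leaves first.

[0,5] S   >
  [0,2] S/NP   >S
    [0,1] "slowly" : (S/PP)/NP
    [1,2] "dog" : PP/NP
  [2,5] NP   >
    [2,4] NP/PP   >S
      [2,3] "quickly" : (NP/S)/PP
      [3,4] "a" : S/PP
    [4,5] "which" : PP

[0,1] (S/PP)/NP  lex  "slowly"
[1,2] PP/NP  lex  "dog"
[0,2] S/NP  >S  k=1
[2,3] (NP/S)/PP  lex  "quickly"
[3,4] S/PP  lex  "a"
[2,4] NP/PP  >S  k=3
[4,5] PP  lex  "which"
[2,5] NP  >  k=4
[0,5] S  >  k=2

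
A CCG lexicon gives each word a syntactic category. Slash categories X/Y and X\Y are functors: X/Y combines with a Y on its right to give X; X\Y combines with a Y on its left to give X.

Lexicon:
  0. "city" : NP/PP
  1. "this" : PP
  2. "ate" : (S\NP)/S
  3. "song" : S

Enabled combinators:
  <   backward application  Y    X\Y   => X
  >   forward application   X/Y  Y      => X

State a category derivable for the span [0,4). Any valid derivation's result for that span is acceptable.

[0,4] S   <
  [0,2] NP   >
    [0,1] "city" : NP/PP
    [1,2] "this" : PP
  [2,4] S\NP   >
    [2,3] "ate" : (S\NP)/S
    [3,4] "song" : S

S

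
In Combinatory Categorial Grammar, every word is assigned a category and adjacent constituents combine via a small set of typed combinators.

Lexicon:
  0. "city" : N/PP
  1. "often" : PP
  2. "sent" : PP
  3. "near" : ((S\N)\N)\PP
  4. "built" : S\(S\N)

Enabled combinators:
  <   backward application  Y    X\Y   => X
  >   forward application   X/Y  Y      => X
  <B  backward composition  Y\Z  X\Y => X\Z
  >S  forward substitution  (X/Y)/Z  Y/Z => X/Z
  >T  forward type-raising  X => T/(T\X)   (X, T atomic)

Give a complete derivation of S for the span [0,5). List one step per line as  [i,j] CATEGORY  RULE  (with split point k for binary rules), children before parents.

[0,5] S   <
  [0,4] S\N   <
    [0,2] N   >
      [0,1] "city" : N/PP
      [1,2] "often" : PP
    [2,4] (S\N)\N   <
      [2,3] "sent" : PP
      [3,4] "near" : ((S\N)\N)\PP
  [4,5] "built" : S\(S\N)

[0,1] N/PP  lex  "city"
[1,2] PP  lex  "often"
[0,2] N  >  k=1
[2,3] PP  lex  "sent"
[3,4] ((S\N)\N)\PP  lex  "near"
[2,4] (S\N)\N  <  k=3
[0,4] S\N  <  k=2
[4,5] S\(S\N)  lex  "built"
[0,5] S  <  k=4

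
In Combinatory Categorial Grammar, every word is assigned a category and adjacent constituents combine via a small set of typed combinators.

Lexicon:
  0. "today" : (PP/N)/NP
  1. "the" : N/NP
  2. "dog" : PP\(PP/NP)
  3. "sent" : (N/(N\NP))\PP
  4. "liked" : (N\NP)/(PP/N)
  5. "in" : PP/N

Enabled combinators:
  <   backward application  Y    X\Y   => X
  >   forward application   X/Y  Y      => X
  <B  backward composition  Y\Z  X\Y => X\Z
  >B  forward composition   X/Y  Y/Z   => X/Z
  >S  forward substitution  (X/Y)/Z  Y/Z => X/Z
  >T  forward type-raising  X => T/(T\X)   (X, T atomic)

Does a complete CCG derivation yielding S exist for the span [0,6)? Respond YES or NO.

(PP/N)/NP N/NP PP\(PP/NP) (N/(N\NP))\PP (N\NP)/(PP/N) PP/N
CKY chart[0,6] = {N, N/(N\N), NP/(NP\N), PP/(PP\N), S/(S\N)}; S ∉ chart

NO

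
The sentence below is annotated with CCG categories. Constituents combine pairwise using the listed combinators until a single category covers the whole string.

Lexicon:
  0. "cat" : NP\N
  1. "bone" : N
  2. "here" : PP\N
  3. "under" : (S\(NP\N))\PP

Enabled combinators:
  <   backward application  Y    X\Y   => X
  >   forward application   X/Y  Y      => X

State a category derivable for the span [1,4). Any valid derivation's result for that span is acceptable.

S\(NP\N)

[0,4] S   <
  [0,1] "cat" : NP\N
  [1,4] S\(NP\N)   <
    [1,3] PP   <
      [1,2] "bone" : N
      [2,3] "here" : PP\N
    [3,4] "under" : (S\(NP\N))\PP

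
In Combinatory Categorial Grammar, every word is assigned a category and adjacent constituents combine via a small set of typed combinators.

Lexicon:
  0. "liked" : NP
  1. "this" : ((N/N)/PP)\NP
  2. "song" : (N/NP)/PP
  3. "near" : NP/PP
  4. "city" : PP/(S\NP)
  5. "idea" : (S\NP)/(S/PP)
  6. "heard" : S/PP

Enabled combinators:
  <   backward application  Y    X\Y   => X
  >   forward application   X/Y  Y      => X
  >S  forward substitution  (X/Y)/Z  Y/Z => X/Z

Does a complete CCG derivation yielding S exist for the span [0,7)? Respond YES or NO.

NO

NP ((N/N)/PP)\NP (N/NP)/PP NP/PP PP/(S\NP) (S\NP)/(S/PP) S/PP
CKY chart[0,7] = {N}; S ∉ chart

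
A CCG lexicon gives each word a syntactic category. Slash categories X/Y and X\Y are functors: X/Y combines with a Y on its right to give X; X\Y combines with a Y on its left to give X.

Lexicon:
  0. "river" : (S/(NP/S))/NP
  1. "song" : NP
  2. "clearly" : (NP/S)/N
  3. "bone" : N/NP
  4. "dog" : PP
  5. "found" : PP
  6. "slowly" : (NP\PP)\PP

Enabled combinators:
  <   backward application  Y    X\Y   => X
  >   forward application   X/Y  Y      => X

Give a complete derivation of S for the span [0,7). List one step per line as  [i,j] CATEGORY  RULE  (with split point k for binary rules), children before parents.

[0,1] (S/(NP/S))/NP  lex  "river"
[1,2] NP  lex  "song"
[0,2] S/(NP/S)  >  k=1
[2,3] (NP/S)/N  lex  "clearly"
[3,4] N/NP  lex  "bone"
[4,5] PP  lex  "dog"
[5,6] PP  lex  "found"
[6,7] (NP\PP)\PP  lex  "slowly"
[5,7] NP\PP  <  k=6
[4,7] NP  <  k=5
[3,7] N  >  k=4
[2,7] NP/S  >  k=3
[0,7] S  >  k=2

[0,7] S   >
  [0,2] S/(NP/S)   >
    [0,1] "river" : (S/(NP/S))/NP
    [1,2] "song" : NP
  [2,7] NP/S   >
    [2,3] "clearly" : (NP/S)/N
    [3,7] N   >
      [3,4] "bone" : N/NP
      [4,7] NP   <
        [4,5] "dog" : PP
        [5,7] NP\PP   <
          [5,6] "found" : PP
          [6,7] "slowly" : (NP\PP)\PP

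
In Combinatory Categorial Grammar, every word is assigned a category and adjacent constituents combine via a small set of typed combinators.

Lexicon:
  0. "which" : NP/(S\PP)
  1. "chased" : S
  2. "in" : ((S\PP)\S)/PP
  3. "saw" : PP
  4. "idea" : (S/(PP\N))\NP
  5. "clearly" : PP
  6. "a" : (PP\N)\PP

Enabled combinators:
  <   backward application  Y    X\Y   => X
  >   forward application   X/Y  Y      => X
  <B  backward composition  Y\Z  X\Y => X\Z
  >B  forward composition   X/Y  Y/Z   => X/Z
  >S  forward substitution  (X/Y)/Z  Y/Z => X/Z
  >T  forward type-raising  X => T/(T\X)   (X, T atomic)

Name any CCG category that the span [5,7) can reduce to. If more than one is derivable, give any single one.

PP\N

[0,7] S   >
  [0,5] S/(PP\N)   <
    [0,4] NP   >
      [0,1] "which" : NP/(S\PP)
      [1,4] S\PP   <
        [1,2] "chased" : S
        [2,4] (S\PP)\S   >
          [2,3] "in" : ((S\PP)\S)/PP
          [3,4] "saw" : PP
    [4,5] "idea" : (S/(PP\N))\NP
  [5,7] PP\N   <
    [5,6] "clearly" : PP
    [6,7] "a" : (PP\N)\PP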